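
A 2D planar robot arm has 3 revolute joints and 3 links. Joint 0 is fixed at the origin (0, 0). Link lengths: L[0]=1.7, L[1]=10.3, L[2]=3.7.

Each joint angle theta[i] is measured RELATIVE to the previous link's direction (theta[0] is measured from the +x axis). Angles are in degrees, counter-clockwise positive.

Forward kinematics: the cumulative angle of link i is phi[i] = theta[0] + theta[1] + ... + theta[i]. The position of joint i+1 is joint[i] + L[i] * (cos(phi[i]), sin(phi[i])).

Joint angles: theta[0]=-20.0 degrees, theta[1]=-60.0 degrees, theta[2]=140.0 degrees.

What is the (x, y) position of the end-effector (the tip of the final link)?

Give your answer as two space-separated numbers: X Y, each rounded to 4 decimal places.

Answer: 5.2361 -7.5207

Derivation:
joint[0] = (0.0000, 0.0000)  (base)
link 0: phi[0] = -20 = -20 deg
  cos(-20 deg) = 0.9397, sin(-20 deg) = -0.3420
  joint[1] = (0.0000, 0.0000) + 1.7 * (0.9397, -0.3420) = (0.0000 + 1.5975, 0.0000 + -0.5814) = (1.5975, -0.5814)
link 1: phi[1] = -20 + -60 = -80 deg
  cos(-80 deg) = 0.1736, sin(-80 deg) = -0.9848
  joint[2] = (1.5975, -0.5814) + 10.3 * (0.1736, -0.9848) = (1.5975 + 1.7886, -0.5814 + -10.1435) = (3.3861, -10.7250)
link 2: phi[2] = -20 + -60 + 140 = 60 deg
  cos(60 deg) = 0.5000, sin(60 deg) = 0.8660
  joint[3] = (3.3861, -10.7250) + 3.7 * (0.5000, 0.8660) = (3.3861 + 1.8500, -10.7250 + 3.2043) = (5.2361, -7.5207)
End effector: (5.2361, -7.5207)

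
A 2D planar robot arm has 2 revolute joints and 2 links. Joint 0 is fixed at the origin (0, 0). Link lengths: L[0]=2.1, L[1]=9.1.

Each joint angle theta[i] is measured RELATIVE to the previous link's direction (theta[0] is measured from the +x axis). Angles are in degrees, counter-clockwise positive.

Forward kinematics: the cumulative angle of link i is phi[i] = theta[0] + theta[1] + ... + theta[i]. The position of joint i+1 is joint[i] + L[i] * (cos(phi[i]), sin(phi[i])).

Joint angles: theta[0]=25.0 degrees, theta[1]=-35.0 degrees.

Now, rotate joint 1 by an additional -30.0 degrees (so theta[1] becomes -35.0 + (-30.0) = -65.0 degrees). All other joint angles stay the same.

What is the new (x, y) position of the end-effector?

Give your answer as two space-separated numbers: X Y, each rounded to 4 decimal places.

joint[0] = (0.0000, 0.0000)  (base)
link 0: phi[0] = 25 = 25 deg
  cos(25 deg) = 0.9063, sin(25 deg) = 0.4226
  joint[1] = (0.0000, 0.0000) + 2.1 * (0.9063, 0.4226) = (0.0000 + 1.9032, 0.0000 + 0.8875) = (1.9032, 0.8875)
link 1: phi[1] = 25 + -65 = -40 deg
  cos(-40 deg) = 0.7660, sin(-40 deg) = -0.6428
  joint[2] = (1.9032, 0.8875) + 9.1 * (0.7660, -0.6428) = (1.9032 + 6.9710, 0.8875 + -5.8494) = (8.8743, -4.9619)
End effector: (8.8743, -4.9619)

Answer: 8.8743 -4.9619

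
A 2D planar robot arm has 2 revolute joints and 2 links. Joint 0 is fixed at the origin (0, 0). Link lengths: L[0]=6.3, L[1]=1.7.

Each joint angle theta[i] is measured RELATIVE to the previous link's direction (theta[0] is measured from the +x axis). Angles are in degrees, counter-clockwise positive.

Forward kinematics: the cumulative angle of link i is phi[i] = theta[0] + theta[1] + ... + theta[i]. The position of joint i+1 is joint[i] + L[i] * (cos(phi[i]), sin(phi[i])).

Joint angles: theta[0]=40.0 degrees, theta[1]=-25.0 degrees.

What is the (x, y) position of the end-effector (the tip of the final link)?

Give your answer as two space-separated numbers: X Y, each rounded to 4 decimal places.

Answer: 6.4682 4.4896

Derivation:
joint[0] = (0.0000, 0.0000)  (base)
link 0: phi[0] = 40 = 40 deg
  cos(40 deg) = 0.7660, sin(40 deg) = 0.6428
  joint[1] = (0.0000, 0.0000) + 6.3 * (0.7660, 0.6428) = (0.0000 + 4.8261, 0.0000 + 4.0496) = (4.8261, 4.0496)
link 1: phi[1] = 40 + -25 = 15 deg
  cos(15 deg) = 0.9659, sin(15 deg) = 0.2588
  joint[2] = (4.8261, 4.0496) + 1.7 * (0.9659, 0.2588) = (4.8261 + 1.6421, 4.0496 + 0.4400) = (6.4682, 4.4896)
End effector: (6.4682, 4.4896)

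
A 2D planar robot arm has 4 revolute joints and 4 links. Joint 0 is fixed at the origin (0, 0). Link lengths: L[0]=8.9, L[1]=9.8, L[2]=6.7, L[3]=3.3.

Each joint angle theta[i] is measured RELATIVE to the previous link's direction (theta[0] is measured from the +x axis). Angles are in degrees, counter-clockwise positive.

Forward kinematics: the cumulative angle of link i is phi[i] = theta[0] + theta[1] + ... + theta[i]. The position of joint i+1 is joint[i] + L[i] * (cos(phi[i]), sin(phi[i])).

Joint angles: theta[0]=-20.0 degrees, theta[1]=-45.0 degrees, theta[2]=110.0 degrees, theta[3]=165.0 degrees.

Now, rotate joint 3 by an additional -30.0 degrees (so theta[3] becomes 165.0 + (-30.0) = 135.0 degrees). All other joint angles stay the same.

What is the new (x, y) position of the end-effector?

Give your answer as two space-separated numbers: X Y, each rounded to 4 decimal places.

Answer: 13.9425 -7.1882

Derivation:
joint[0] = (0.0000, 0.0000)  (base)
link 0: phi[0] = -20 = -20 deg
  cos(-20 deg) = 0.9397, sin(-20 deg) = -0.3420
  joint[1] = (0.0000, 0.0000) + 8.9 * (0.9397, -0.3420) = (0.0000 + 8.3633, 0.0000 + -3.0440) = (8.3633, -3.0440)
link 1: phi[1] = -20 + -45 = -65 deg
  cos(-65 deg) = 0.4226, sin(-65 deg) = -0.9063
  joint[2] = (8.3633, -3.0440) + 9.8 * (0.4226, -0.9063) = (8.3633 + 4.1417, -3.0440 + -8.8818) = (12.5049, -11.9258)
link 2: phi[2] = -20 + -45 + 110 = 45 deg
  cos(45 deg) = 0.7071, sin(45 deg) = 0.7071
  joint[3] = (12.5049, -11.9258) + 6.7 * (0.7071, 0.7071) = (12.5049 + 4.7376, -11.9258 + 4.7376) = (17.2425, -7.1882)
link 3: phi[3] = -20 + -45 + 110 + 135 = 180 deg
  cos(180 deg) = -1.0000, sin(180 deg) = 0.0000
  joint[4] = (17.2425, -7.1882) + 3.3 * (-1.0000, 0.0000) = (17.2425 + -3.3000, -7.1882 + 0.0000) = (13.9425, -7.1882)
End effector: (13.9425, -7.1882)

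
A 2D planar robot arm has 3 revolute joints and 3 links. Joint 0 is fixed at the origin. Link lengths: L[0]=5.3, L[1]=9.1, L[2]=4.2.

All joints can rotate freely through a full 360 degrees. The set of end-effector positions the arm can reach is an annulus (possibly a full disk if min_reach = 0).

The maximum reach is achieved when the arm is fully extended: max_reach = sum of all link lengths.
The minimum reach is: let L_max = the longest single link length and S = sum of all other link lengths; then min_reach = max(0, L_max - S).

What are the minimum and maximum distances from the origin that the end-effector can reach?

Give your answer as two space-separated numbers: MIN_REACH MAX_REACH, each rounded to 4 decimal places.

Answer: 0.0000 18.6000

Derivation:
Link lengths: [5.3, 9.1, 4.2]
max_reach = 5.3 + 9.1 + 4.2 = 18.6
L_max = max([5.3, 9.1, 4.2]) = 9.1
S (sum of others) = 18.6 - 9.1 = 9.5
min_reach = max(0, 9.1 - 9.5) = max(0, -0.4) = 0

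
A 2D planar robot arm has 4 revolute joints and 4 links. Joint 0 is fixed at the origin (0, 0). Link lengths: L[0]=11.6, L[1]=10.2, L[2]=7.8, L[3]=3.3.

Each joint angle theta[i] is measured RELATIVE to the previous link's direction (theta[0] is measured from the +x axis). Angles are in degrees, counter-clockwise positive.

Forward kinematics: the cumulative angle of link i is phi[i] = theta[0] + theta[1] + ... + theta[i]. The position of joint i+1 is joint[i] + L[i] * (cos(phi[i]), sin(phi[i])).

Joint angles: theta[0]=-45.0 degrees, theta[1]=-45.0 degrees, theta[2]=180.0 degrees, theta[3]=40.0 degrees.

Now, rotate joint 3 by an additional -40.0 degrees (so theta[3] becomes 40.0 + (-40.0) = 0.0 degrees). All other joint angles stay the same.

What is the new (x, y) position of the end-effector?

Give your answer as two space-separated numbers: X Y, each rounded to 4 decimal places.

joint[0] = (0.0000, 0.0000)  (base)
link 0: phi[0] = -45 = -45 deg
  cos(-45 deg) = 0.7071, sin(-45 deg) = -0.7071
  joint[1] = (0.0000, 0.0000) + 11.6 * (0.7071, -0.7071) = (0.0000 + 8.2024, 0.0000 + -8.2024) = (8.2024, -8.2024)
link 1: phi[1] = -45 + -45 = -90 deg
  cos(-90 deg) = 0.0000, sin(-90 deg) = -1.0000
  joint[2] = (8.2024, -8.2024) + 10.2 * (0.0000, -1.0000) = (8.2024 + 0.0000, -8.2024 + -10.2000) = (8.2024, -18.4024)
link 2: phi[2] = -45 + -45 + 180 = 90 deg
  cos(90 deg) = 0.0000, sin(90 deg) = 1.0000
  joint[3] = (8.2024, -18.4024) + 7.8 * (0.0000, 1.0000) = (8.2024 + 0.0000, -18.4024 + 7.8000) = (8.2024, -10.6024)
link 3: phi[3] = -45 + -45 + 180 + 0 = 90 deg
  cos(90 deg) = 0.0000, sin(90 deg) = 1.0000
  joint[4] = (8.2024, -10.6024) + 3.3 * (0.0000, 1.0000) = (8.2024 + 0.0000, -10.6024 + 3.3000) = (8.2024, -7.3024)
End effector: (8.2024, -7.3024)

Answer: 8.2024 -7.3024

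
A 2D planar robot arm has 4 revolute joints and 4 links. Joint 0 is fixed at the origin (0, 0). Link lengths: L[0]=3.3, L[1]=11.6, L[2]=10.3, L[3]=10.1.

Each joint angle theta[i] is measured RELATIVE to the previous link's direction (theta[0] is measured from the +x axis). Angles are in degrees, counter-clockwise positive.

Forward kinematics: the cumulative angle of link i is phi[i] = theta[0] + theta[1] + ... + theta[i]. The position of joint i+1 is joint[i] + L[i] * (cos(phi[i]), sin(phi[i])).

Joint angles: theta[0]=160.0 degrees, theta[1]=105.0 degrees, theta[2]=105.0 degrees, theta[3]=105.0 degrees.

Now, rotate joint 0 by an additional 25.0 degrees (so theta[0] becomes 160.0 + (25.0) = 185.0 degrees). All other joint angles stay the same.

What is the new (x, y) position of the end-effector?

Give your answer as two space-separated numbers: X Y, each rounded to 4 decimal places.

joint[0] = (0.0000, 0.0000)  (base)
link 0: phi[0] = 185 = 185 deg
  cos(185 deg) = -0.9962, sin(185 deg) = -0.0872
  joint[1] = (0.0000, 0.0000) + 3.3 * (-0.9962, -0.0872) = (0.0000 + -3.2874, 0.0000 + -0.2876) = (-3.2874, -0.2876)
link 1: phi[1] = 185 + 105 = 290 deg
  cos(290 deg) = 0.3420, sin(290 deg) = -0.9397
  joint[2] = (-3.2874, -0.2876) + 11.6 * (0.3420, -0.9397) = (-3.2874 + 3.9674, -0.2876 + -10.9004) = (0.6800, -11.1880)
link 2: phi[2] = 185 + 105 + 105 = 395 deg
  cos(395 deg) = 0.8192, sin(395 deg) = 0.5736
  joint[3] = (0.6800, -11.1880) + 10.3 * (0.8192, 0.5736) = (0.6800 + 8.4373, -11.1880 + 5.9078) = (9.1173, -5.2802)
link 3: phi[3] = 185 + 105 + 105 + 105 = 500 deg
  cos(500 deg) = -0.7660, sin(500 deg) = 0.6428
  joint[4] = (9.1173, -5.2802) + 10.1 * (-0.7660, 0.6428) = (9.1173 + -7.7370, -5.2802 + 6.4922) = (1.3802, 1.2119)
End effector: (1.3802, 1.2119)

Answer: 1.3802 1.2119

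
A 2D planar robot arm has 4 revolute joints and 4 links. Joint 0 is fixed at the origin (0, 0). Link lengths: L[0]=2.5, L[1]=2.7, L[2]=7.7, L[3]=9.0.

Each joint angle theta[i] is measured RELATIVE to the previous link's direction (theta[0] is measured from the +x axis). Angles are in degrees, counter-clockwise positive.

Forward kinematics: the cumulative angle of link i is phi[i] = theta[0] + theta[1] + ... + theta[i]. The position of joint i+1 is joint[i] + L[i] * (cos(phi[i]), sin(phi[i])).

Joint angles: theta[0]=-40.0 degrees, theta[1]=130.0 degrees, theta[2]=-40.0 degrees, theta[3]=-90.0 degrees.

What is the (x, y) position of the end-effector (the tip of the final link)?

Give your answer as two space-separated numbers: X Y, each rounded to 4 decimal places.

joint[0] = (0.0000, 0.0000)  (base)
link 0: phi[0] = -40 = -40 deg
  cos(-40 deg) = 0.7660, sin(-40 deg) = -0.6428
  joint[1] = (0.0000, 0.0000) + 2.5 * (0.7660, -0.6428) = (0.0000 + 1.9151, 0.0000 + -1.6070) = (1.9151, -1.6070)
link 1: phi[1] = -40 + 130 = 90 deg
  cos(90 deg) = 0.0000, sin(90 deg) = 1.0000
  joint[2] = (1.9151, -1.6070) + 2.7 * (0.0000, 1.0000) = (1.9151 + 0.0000, -1.6070 + 2.7000) = (1.9151, 1.0930)
link 2: phi[2] = -40 + 130 + -40 = 50 deg
  cos(50 deg) = 0.6428, sin(50 deg) = 0.7660
  joint[3] = (1.9151, 1.0930) + 7.7 * (0.6428, 0.7660) = (1.9151 + 4.9495, 1.0930 + 5.8985) = (6.8646, 6.9916)
link 3: phi[3] = -40 + 130 + -40 + -90 = -40 deg
  cos(-40 deg) = 0.7660, sin(-40 deg) = -0.6428
  joint[4] = (6.8646, 6.9916) + 9 * (0.7660, -0.6428) = (6.8646 + 6.8944, 6.9916 + -5.7851) = (13.7590, 1.2065)
End effector: (13.7590, 1.2065)

Answer: 13.7590 1.2065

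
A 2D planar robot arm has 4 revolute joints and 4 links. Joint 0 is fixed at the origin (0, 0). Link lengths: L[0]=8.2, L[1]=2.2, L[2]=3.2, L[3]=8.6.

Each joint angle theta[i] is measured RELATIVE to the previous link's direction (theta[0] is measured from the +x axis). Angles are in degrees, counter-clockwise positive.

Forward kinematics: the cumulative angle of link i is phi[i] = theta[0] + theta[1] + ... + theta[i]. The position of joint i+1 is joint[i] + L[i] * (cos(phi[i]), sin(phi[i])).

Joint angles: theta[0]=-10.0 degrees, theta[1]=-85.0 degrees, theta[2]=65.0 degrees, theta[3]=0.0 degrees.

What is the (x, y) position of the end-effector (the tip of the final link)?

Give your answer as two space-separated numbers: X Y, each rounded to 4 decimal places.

joint[0] = (0.0000, 0.0000)  (base)
link 0: phi[0] = -10 = -10 deg
  cos(-10 deg) = 0.9848, sin(-10 deg) = -0.1736
  joint[1] = (0.0000, 0.0000) + 8.2 * (0.9848, -0.1736) = (0.0000 + 8.0754, 0.0000 + -1.4239) = (8.0754, -1.4239)
link 1: phi[1] = -10 + -85 = -95 deg
  cos(-95 deg) = -0.0872, sin(-95 deg) = -0.9962
  joint[2] = (8.0754, -1.4239) + 2.2 * (-0.0872, -0.9962) = (8.0754 + -0.1917, -1.4239 + -2.1916) = (7.8837, -3.6155)
link 2: phi[2] = -10 + -85 + 65 = -30 deg
  cos(-30 deg) = 0.8660, sin(-30 deg) = -0.5000
  joint[3] = (7.8837, -3.6155) + 3.2 * (0.8660, -0.5000) = (7.8837 + 2.7713, -3.6155 + -1.6000) = (10.6550, -5.2155)
link 3: phi[3] = -10 + -85 + 65 + 0 = -30 deg
  cos(-30 deg) = 0.8660, sin(-30 deg) = -0.5000
  joint[4] = (10.6550, -5.2155) + 8.6 * (0.8660, -0.5000) = (10.6550 + 7.4478, -5.2155 + -4.3000) = (18.1028, -9.5155)
End effector: (18.1028, -9.5155)

Answer: 18.1028 -9.5155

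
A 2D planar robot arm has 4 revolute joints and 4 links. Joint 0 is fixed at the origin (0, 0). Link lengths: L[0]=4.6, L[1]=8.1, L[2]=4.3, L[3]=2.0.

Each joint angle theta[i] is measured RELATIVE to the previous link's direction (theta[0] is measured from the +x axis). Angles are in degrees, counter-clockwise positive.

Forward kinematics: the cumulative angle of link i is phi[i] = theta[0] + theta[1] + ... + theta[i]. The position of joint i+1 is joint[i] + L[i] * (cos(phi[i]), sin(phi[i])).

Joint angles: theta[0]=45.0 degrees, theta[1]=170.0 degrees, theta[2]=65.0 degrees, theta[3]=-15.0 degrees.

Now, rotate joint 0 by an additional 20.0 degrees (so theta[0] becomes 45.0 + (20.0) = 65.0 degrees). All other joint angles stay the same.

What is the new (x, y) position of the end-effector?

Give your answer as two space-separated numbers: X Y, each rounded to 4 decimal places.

Answer: -0.0343 -8.1219

Derivation:
joint[0] = (0.0000, 0.0000)  (base)
link 0: phi[0] = 65 = 65 deg
  cos(65 deg) = 0.4226, sin(65 deg) = 0.9063
  joint[1] = (0.0000, 0.0000) + 4.6 * (0.4226, 0.9063) = (0.0000 + 1.9440, 0.0000 + 4.1690) = (1.9440, 4.1690)
link 1: phi[1] = 65 + 170 = 235 deg
  cos(235 deg) = -0.5736, sin(235 deg) = -0.8192
  joint[2] = (1.9440, 4.1690) + 8.1 * (-0.5736, -0.8192) = (1.9440 + -4.6460, 4.1690 + -6.6351) = (-2.7019, -2.4661)
link 2: phi[2] = 65 + 170 + 65 = 300 deg
  cos(300 deg) = 0.5000, sin(300 deg) = -0.8660
  joint[3] = (-2.7019, -2.4661) + 4.3 * (0.5000, -0.8660) = (-2.7019 + 2.1500, -2.4661 + -3.7239) = (-0.5519, -6.1900)
link 3: phi[3] = 65 + 170 + 65 + -15 = 285 deg
  cos(285 deg) = 0.2588, sin(285 deg) = -0.9659
  joint[4] = (-0.5519, -6.1900) + 2 * (0.2588, -0.9659) = (-0.5519 + 0.5176, -6.1900 + -1.9319) = (-0.0343, -8.1219)
End effector: (-0.0343, -8.1219)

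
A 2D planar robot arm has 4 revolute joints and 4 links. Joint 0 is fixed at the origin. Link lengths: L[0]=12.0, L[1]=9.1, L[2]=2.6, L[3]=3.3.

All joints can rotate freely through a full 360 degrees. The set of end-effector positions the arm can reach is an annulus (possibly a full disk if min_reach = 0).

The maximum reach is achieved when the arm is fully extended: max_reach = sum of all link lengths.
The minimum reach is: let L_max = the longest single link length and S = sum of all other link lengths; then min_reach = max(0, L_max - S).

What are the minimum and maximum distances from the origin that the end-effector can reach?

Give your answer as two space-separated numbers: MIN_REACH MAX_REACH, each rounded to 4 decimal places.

Answer: 0.0000 27.0000

Derivation:
Link lengths: [12.0, 9.1, 2.6, 3.3]
max_reach = 12 + 9.1 + 2.6 + 3.3 = 27
L_max = max([12.0, 9.1, 2.6, 3.3]) = 12
S (sum of others) = 27 - 12 = 15
min_reach = max(0, 12 - 15) = max(0, -3) = 0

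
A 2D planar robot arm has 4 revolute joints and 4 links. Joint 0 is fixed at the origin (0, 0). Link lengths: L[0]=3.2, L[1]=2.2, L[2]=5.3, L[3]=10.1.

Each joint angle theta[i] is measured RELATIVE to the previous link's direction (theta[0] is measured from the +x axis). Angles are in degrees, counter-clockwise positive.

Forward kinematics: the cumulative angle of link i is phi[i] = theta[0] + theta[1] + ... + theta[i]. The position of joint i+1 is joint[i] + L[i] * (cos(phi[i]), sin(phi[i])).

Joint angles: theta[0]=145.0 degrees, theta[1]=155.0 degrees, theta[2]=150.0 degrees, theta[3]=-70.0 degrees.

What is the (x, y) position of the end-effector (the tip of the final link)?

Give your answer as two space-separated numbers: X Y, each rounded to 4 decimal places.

Answer: 7.9696 8.6846

Derivation:
joint[0] = (0.0000, 0.0000)  (base)
link 0: phi[0] = 145 = 145 deg
  cos(145 deg) = -0.8192, sin(145 deg) = 0.5736
  joint[1] = (0.0000, 0.0000) + 3.2 * (-0.8192, 0.5736) = (0.0000 + -2.6213, 0.0000 + 1.8354) = (-2.6213, 1.8354)
link 1: phi[1] = 145 + 155 = 300 deg
  cos(300 deg) = 0.5000, sin(300 deg) = -0.8660
  joint[2] = (-2.6213, 1.8354) + 2.2 * (0.5000, -0.8660) = (-2.6213 + 1.1000, 1.8354 + -1.9053) = (-1.5213, -0.0698)
link 2: phi[2] = 145 + 155 + 150 = 450 deg
  cos(450 deg) = 0.0000, sin(450 deg) = 1.0000
  joint[3] = (-1.5213, -0.0698) + 5.3 * (0.0000, 1.0000) = (-1.5213 + 0.0000, -0.0698 + 5.3000) = (-1.5213, 5.2302)
link 3: phi[3] = 145 + 155 + 150 + -70 = 380 deg
  cos(380 deg) = 0.9397, sin(380 deg) = 0.3420
  joint[4] = (-1.5213, 5.2302) + 10.1 * (0.9397, 0.3420) = (-1.5213 + 9.4909, 5.2302 + 3.4544) = (7.9696, 8.6846)
End effector: (7.9696, 8.6846)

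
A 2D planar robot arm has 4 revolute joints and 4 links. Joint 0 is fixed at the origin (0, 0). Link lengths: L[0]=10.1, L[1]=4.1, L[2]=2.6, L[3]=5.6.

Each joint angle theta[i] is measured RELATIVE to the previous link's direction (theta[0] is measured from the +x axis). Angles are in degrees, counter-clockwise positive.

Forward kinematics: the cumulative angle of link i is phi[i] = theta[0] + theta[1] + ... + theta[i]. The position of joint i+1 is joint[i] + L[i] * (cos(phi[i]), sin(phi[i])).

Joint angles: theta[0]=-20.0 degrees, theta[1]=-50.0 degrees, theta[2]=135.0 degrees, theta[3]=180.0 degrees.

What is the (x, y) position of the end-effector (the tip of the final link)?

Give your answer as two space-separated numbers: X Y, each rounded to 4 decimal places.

joint[0] = (0.0000, 0.0000)  (base)
link 0: phi[0] = -20 = -20 deg
  cos(-20 deg) = 0.9397, sin(-20 deg) = -0.3420
  joint[1] = (0.0000, 0.0000) + 10.1 * (0.9397, -0.3420) = (0.0000 + 9.4909, 0.0000 + -3.4544) = (9.4909, -3.4544)
link 1: phi[1] = -20 + -50 = -70 deg
  cos(-70 deg) = 0.3420, sin(-70 deg) = -0.9397
  joint[2] = (9.4909, -3.4544) + 4.1 * (0.3420, -0.9397) = (9.4909 + 1.4023, -3.4544 + -3.8527) = (10.8932, -7.3071)
link 2: phi[2] = -20 + -50 + 135 = 65 deg
  cos(65 deg) = 0.4226, sin(65 deg) = 0.9063
  joint[3] = (10.8932, -7.3071) + 2.6 * (0.4226, 0.9063) = (10.8932 + 1.0988, -7.3071 + 2.3564) = (11.9920, -4.9507)
link 3: phi[3] = -20 + -50 + 135 + 180 = 245 deg
  cos(245 deg) = -0.4226, sin(245 deg) = -0.9063
  joint[4] = (11.9920, -4.9507) + 5.6 * (-0.4226, -0.9063) = (11.9920 + -2.3667, -4.9507 + -5.0753) = (9.6253, -10.0261)
End effector: (9.6253, -10.0261)

Answer: 9.6253 -10.0261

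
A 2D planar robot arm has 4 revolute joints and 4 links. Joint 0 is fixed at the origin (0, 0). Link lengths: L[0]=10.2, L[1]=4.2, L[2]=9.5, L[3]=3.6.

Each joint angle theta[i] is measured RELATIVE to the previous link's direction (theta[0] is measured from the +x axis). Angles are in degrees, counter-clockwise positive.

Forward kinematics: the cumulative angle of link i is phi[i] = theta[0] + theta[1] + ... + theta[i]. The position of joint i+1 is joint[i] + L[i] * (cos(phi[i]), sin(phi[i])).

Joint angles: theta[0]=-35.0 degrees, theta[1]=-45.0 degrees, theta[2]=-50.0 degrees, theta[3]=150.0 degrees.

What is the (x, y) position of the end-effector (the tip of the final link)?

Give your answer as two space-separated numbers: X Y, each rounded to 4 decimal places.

Answer: 6.3611 -16.0328

Derivation:
joint[0] = (0.0000, 0.0000)  (base)
link 0: phi[0] = -35 = -35 deg
  cos(-35 deg) = 0.8192, sin(-35 deg) = -0.5736
  joint[1] = (0.0000, 0.0000) + 10.2 * (0.8192, -0.5736) = (0.0000 + 8.3554, 0.0000 + -5.8505) = (8.3554, -5.8505)
link 1: phi[1] = -35 + -45 = -80 deg
  cos(-80 deg) = 0.1736, sin(-80 deg) = -0.9848
  joint[2] = (8.3554, -5.8505) + 4.2 * (0.1736, -0.9848) = (8.3554 + 0.7293, -5.8505 + -4.1362) = (9.0847, -9.9867)
link 2: phi[2] = -35 + -45 + -50 = -130 deg
  cos(-130 deg) = -0.6428, sin(-130 deg) = -0.7660
  joint[3] = (9.0847, -9.9867) + 9.5 * (-0.6428, -0.7660) = (9.0847 + -6.1065, -9.9867 + -7.2774) = (2.9782, -17.2641)
link 3: phi[3] = -35 + -45 + -50 + 150 = 20 deg
  cos(20 deg) = 0.9397, sin(20 deg) = 0.3420
  joint[4] = (2.9782, -17.2641) + 3.6 * (0.9397, 0.3420) = (2.9782 + 3.3829, -17.2641 + 1.2313) = (6.3611, -16.0328)
End effector: (6.3611, -16.0328)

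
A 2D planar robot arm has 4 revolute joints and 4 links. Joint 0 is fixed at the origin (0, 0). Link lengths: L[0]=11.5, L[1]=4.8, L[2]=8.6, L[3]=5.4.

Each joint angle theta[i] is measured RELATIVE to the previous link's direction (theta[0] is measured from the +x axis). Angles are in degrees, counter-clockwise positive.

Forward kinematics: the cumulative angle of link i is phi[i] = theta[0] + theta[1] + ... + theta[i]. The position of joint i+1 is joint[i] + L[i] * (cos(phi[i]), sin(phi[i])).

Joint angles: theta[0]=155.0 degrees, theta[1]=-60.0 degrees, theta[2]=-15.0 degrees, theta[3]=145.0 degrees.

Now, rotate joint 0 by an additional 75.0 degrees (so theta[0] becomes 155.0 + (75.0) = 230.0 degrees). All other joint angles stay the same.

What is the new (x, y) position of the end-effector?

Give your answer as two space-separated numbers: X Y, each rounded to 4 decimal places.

joint[0] = (0.0000, 0.0000)  (base)
link 0: phi[0] = 230 = 230 deg
  cos(230 deg) = -0.6428, sin(230 deg) = -0.7660
  joint[1] = (0.0000, 0.0000) + 11.5 * (-0.6428, -0.7660) = (0.0000 + -7.3921, 0.0000 + -8.8095) = (-7.3921, -8.8095)
link 1: phi[1] = 230 + -60 = 170 deg
  cos(170 deg) = -0.9848, sin(170 deg) = 0.1736
  joint[2] = (-7.3921, -8.8095) + 4.8 * (-0.9848, 0.1736) = (-7.3921 + -4.7271, -8.8095 + 0.8335) = (-12.1191, -7.9760)
link 2: phi[2] = 230 + -60 + -15 = 155 deg
  cos(155 deg) = -0.9063, sin(155 deg) = 0.4226
  joint[3] = (-12.1191, -7.9760) + 8.6 * (-0.9063, 0.4226) = (-12.1191 + -7.7942, -7.9760 + 3.6345) = (-19.9134, -4.3415)
link 3: phi[3] = 230 + -60 + -15 + 145 = 300 deg
  cos(300 deg) = 0.5000, sin(300 deg) = -0.8660
  joint[4] = (-19.9134, -4.3415) + 5.4 * (0.5000, -0.8660) = (-19.9134 + 2.7000, -4.3415 + -4.6765) = (-17.2134, -9.0180)
End effector: (-17.2134, -9.0180)

Answer: -17.2134 -9.0180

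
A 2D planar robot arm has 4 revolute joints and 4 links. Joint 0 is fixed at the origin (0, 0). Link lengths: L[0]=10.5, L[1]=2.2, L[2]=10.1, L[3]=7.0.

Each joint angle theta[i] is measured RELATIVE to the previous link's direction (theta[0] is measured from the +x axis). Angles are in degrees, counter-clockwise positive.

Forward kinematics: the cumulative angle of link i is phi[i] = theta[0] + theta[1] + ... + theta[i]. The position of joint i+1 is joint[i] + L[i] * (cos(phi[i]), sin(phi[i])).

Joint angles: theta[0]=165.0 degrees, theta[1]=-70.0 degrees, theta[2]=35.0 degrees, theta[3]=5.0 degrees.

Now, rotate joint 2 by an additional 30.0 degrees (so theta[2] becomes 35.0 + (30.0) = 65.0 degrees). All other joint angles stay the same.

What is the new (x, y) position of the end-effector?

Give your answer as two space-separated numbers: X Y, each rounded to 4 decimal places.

Answer: -26.5863 10.1754

Derivation:
joint[0] = (0.0000, 0.0000)  (base)
link 0: phi[0] = 165 = 165 deg
  cos(165 deg) = -0.9659, sin(165 deg) = 0.2588
  joint[1] = (0.0000, 0.0000) + 10.5 * (-0.9659, 0.2588) = (0.0000 + -10.1422, 0.0000 + 2.7176) = (-10.1422, 2.7176)
link 1: phi[1] = 165 + -70 = 95 deg
  cos(95 deg) = -0.0872, sin(95 deg) = 0.9962
  joint[2] = (-10.1422, 2.7176) + 2.2 * (-0.0872, 0.9962) = (-10.1422 + -0.1917, 2.7176 + 2.1916) = (-10.3340, 4.9092)
link 2: phi[2] = 165 + -70 + 65 = 160 deg
  cos(160 deg) = -0.9397, sin(160 deg) = 0.3420
  joint[3] = (-10.3340, 4.9092) + 10.1 * (-0.9397, 0.3420) = (-10.3340 + -9.4909, 4.9092 + 3.4544) = (-19.8249, 8.3636)
link 3: phi[3] = 165 + -70 + 65 + 5 = 165 deg
  cos(165 deg) = -0.9659, sin(165 deg) = 0.2588
  joint[4] = (-19.8249, 8.3636) + 7 * (-0.9659, 0.2588) = (-19.8249 + -6.7615, 8.3636 + 1.8117) = (-26.5863, 10.1754)
End effector: (-26.5863, 10.1754)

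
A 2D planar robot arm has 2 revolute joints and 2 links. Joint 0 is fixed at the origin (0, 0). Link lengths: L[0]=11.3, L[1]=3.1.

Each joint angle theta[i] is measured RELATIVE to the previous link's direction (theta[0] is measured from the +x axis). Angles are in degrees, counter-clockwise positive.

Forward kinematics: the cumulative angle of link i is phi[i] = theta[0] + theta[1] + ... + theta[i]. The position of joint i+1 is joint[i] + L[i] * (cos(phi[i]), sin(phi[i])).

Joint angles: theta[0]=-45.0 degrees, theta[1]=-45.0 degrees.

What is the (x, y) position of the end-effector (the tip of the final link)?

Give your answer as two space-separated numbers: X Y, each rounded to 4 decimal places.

Answer: 7.9903 -11.0903

Derivation:
joint[0] = (0.0000, 0.0000)  (base)
link 0: phi[0] = -45 = -45 deg
  cos(-45 deg) = 0.7071, sin(-45 deg) = -0.7071
  joint[1] = (0.0000, 0.0000) + 11.3 * (0.7071, -0.7071) = (0.0000 + 7.9903, 0.0000 + -7.9903) = (7.9903, -7.9903)
link 1: phi[1] = -45 + -45 = -90 deg
  cos(-90 deg) = 0.0000, sin(-90 deg) = -1.0000
  joint[2] = (7.9903, -7.9903) + 3.1 * (0.0000, -1.0000) = (7.9903 + 0.0000, -7.9903 + -3.1000) = (7.9903, -11.0903)
End effector: (7.9903, -11.0903)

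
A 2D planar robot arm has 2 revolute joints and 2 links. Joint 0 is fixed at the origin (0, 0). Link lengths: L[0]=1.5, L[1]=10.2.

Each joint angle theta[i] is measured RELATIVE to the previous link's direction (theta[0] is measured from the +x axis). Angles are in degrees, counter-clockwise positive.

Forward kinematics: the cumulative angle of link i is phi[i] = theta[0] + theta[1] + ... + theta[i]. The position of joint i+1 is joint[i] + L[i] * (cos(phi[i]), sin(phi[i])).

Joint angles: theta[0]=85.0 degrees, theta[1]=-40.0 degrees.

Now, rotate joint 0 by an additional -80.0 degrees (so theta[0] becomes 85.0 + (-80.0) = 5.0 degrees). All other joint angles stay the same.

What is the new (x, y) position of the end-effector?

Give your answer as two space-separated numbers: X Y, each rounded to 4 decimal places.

Answer: 9.8496 -5.7197

Derivation:
joint[0] = (0.0000, 0.0000)  (base)
link 0: phi[0] = 5 = 5 deg
  cos(5 deg) = 0.9962, sin(5 deg) = 0.0872
  joint[1] = (0.0000, 0.0000) + 1.5 * (0.9962, 0.0872) = (0.0000 + 1.4943, 0.0000 + 0.1307) = (1.4943, 0.1307)
link 1: phi[1] = 5 + -40 = -35 deg
  cos(-35 deg) = 0.8192, sin(-35 deg) = -0.5736
  joint[2] = (1.4943, 0.1307) + 10.2 * (0.8192, -0.5736) = (1.4943 + 8.3554, 0.1307 + -5.8505) = (9.8496, -5.7197)
End effector: (9.8496, -5.7197)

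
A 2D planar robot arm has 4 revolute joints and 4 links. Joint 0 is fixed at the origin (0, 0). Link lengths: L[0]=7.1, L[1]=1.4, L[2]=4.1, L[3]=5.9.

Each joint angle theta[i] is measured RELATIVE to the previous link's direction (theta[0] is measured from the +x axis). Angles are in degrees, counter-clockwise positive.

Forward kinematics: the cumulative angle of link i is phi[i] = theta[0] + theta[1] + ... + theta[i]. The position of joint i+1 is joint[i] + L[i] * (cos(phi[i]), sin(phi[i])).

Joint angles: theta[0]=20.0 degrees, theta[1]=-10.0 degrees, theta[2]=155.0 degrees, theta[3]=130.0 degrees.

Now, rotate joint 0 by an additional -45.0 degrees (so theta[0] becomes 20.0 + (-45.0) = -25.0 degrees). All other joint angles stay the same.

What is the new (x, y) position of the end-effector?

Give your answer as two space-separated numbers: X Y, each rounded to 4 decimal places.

joint[0] = (0.0000, 0.0000)  (base)
link 0: phi[0] = -25 = -25 deg
  cos(-25 deg) = 0.9063, sin(-25 deg) = -0.4226
  joint[1] = (0.0000, 0.0000) + 7.1 * (0.9063, -0.4226) = (0.0000 + 6.4348, 0.0000 + -3.0006) = (6.4348, -3.0006)
link 1: phi[1] = -25 + -10 = -35 deg
  cos(-35 deg) = 0.8192, sin(-35 deg) = -0.5736
  joint[2] = (6.4348, -3.0006) + 1.4 * (0.8192, -0.5736) = (6.4348 + 1.1468, -3.0006 + -0.8030) = (7.5816, -3.8036)
link 2: phi[2] = -25 + -10 + 155 = 120 deg
  cos(120 deg) = -0.5000, sin(120 deg) = 0.8660
  joint[3] = (7.5816, -3.8036) + 4.1 * (-0.5000, 0.8660) = (7.5816 + -2.0500, -3.8036 + 3.5507) = (5.5316, -0.2529)
link 3: phi[3] = -25 + -10 + 155 + 130 = 250 deg
  cos(250 deg) = -0.3420, sin(250 deg) = -0.9397
  joint[4] = (5.5316, -0.2529) + 5.9 * (-0.3420, -0.9397) = (5.5316 + -2.0179, -0.2529 + -5.5442) = (3.5137, -5.7971)
End effector: (3.5137, -5.7971)

Answer: 3.5137 -5.7971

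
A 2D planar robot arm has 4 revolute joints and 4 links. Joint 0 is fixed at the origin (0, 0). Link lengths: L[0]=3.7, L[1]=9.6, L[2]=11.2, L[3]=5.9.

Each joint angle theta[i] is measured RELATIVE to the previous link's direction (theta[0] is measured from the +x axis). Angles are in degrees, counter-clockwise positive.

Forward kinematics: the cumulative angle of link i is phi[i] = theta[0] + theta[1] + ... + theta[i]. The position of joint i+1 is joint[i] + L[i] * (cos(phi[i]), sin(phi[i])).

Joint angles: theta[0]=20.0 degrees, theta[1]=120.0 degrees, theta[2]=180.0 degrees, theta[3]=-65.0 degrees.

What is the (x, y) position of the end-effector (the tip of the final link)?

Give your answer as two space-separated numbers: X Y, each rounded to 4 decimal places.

Answer: 3.1755 -5.4619

Derivation:
joint[0] = (0.0000, 0.0000)  (base)
link 0: phi[0] = 20 = 20 deg
  cos(20 deg) = 0.9397, sin(20 deg) = 0.3420
  joint[1] = (0.0000, 0.0000) + 3.7 * (0.9397, 0.3420) = (0.0000 + 3.4769, 0.0000 + 1.2655) = (3.4769, 1.2655)
link 1: phi[1] = 20 + 120 = 140 deg
  cos(140 deg) = -0.7660, sin(140 deg) = 0.6428
  joint[2] = (3.4769, 1.2655) + 9.6 * (-0.7660, 0.6428) = (3.4769 + -7.3540, 1.2655 + 6.1708) = (-3.8772, 7.4362)
link 2: phi[2] = 20 + 120 + 180 = 320 deg
  cos(320 deg) = 0.7660, sin(320 deg) = -0.6428
  joint[3] = (-3.8772, 7.4362) + 11.2 * (0.7660, -0.6428) = (-3.8772 + 8.5797, 7.4362 + -7.1992) = (4.7025, 0.2370)
link 3: phi[3] = 20 + 120 + 180 + -65 = 255 deg
  cos(255 deg) = -0.2588, sin(255 deg) = -0.9659
  joint[4] = (4.7025, 0.2370) + 5.9 * (-0.2588, -0.9659) = (4.7025 + -1.5270, 0.2370 + -5.6990) = (3.1755, -5.4619)
End effector: (3.1755, -5.4619)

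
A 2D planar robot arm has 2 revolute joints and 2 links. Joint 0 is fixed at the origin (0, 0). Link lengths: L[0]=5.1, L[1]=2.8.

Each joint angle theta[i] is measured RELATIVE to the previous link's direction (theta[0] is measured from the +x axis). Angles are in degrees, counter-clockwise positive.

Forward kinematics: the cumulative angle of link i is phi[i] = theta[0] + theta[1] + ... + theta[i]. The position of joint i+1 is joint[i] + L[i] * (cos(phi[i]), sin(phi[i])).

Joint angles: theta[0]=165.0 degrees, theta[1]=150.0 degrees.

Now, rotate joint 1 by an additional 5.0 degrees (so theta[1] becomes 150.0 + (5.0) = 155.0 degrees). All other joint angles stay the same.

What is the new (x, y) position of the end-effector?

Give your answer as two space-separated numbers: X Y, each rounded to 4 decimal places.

joint[0] = (0.0000, 0.0000)  (base)
link 0: phi[0] = 165 = 165 deg
  cos(165 deg) = -0.9659, sin(165 deg) = 0.2588
  joint[1] = (0.0000, 0.0000) + 5.1 * (-0.9659, 0.2588) = (0.0000 + -4.9262, 0.0000 + 1.3200) = (-4.9262, 1.3200)
link 1: phi[1] = 165 + 155 = 320 deg
  cos(320 deg) = 0.7660, sin(320 deg) = -0.6428
  joint[2] = (-4.9262, 1.3200) + 2.8 * (0.7660, -0.6428) = (-4.9262 + 2.1449, 1.3200 + -1.7998) = (-2.7813, -0.4798)
End effector: (-2.7813, -0.4798)

Answer: -2.7813 -0.4798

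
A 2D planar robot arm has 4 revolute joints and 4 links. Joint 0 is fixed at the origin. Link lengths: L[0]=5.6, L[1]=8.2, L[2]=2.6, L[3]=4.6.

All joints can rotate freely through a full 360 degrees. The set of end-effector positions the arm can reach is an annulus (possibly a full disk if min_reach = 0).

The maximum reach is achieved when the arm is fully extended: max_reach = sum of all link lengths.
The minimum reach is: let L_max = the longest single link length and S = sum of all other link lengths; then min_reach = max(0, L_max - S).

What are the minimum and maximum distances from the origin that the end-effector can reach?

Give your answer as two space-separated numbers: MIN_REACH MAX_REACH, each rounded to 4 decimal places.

Answer: 0.0000 21.0000

Derivation:
Link lengths: [5.6, 8.2, 2.6, 4.6]
max_reach = 5.6 + 8.2 + 2.6 + 4.6 = 21
L_max = max([5.6, 8.2, 2.6, 4.6]) = 8.2
S (sum of others) = 21 - 8.2 = 12.8
min_reach = max(0, 8.2 - 12.8) = max(0, -4.6) = 0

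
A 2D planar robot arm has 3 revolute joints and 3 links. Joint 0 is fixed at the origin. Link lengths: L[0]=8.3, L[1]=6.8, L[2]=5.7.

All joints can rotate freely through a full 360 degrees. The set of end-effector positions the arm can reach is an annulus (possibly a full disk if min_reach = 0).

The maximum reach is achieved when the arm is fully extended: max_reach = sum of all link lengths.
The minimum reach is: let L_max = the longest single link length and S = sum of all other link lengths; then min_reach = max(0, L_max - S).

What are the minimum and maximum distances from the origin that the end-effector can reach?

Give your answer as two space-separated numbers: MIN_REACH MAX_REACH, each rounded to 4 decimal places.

Answer: 0.0000 20.8000

Derivation:
Link lengths: [8.3, 6.8, 5.7]
max_reach = 8.3 + 6.8 + 5.7 = 20.8
L_max = max([8.3, 6.8, 5.7]) = 8.3
S (sum of others) = 20.8 - 8.3 = 12.5
min_reach = max(0, 8.3 - 12.5) = max(0, -4.2) = 0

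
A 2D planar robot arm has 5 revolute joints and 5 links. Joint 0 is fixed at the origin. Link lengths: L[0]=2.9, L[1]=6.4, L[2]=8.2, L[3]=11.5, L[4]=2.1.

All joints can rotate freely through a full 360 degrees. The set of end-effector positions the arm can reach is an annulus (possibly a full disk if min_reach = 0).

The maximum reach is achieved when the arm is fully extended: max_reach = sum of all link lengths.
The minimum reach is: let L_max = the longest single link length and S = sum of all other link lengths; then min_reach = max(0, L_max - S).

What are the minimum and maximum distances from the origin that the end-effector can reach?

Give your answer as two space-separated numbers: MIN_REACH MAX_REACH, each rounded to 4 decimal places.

Answer: 0.0000 31.1000

Derivation:
Link lengths: [2.9, 6.4, 8.2, 11.5, 2.1]
max_reach = 2.9 + 6.4 + 8.2 + 11.5 + 2.1 = 31.1
L_max = max([2.9, 6.4, 8.2, 11.5, 2.1]) = 11.5
S (sum of others) = 31.1 - 11.5 = 19.6
min_reach = max(0, 11.5 - 19.6) = max(0, -8.1) = 0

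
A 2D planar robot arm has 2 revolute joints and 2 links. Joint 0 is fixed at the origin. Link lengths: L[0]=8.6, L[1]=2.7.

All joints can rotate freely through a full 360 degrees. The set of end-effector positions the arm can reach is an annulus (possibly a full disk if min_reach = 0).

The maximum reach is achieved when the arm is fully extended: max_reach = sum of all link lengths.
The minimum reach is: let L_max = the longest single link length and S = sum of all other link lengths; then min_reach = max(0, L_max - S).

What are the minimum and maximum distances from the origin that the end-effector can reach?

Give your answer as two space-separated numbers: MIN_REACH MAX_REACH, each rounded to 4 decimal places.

Link lengths: [8.6, 2.7]
max_reach = 8.6 + 2.7 = 11.3
L_max = max([8.6, 2.7]) = 8.6
S (sum of others) = 11.3 - 8.6 = 2.7
min_reach = max(0, 8.6 - 2.7) = max(0, 5.9) = 5.9

Answer: 5.9000 11.3000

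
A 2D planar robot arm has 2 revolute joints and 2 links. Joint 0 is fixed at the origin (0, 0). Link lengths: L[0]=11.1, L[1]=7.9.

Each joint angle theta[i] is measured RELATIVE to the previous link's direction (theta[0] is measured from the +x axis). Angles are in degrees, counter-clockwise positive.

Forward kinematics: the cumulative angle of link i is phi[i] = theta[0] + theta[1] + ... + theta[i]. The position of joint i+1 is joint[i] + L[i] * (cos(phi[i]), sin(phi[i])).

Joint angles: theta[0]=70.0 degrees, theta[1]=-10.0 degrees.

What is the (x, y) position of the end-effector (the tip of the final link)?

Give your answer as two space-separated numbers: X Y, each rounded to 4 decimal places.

Answer: 7.7464 17.2722

Derivation:
joint[0] = (0.0000, 0.0000)  (base)
link 0: phi[0] = 70 = 70 deg
  cos(70 deg) = 0.3420, sin(70 deg) = 0.9397
  joint[1] = (0.0000, 0.0000) + 11.1 * (0.3420, 0.9397) = (0.0000 + 3.7964, 0.0000 + 10.4306) = (3.7964, 10.4306)
link 1: phi[1] = 70 + -10 = 60 deg
  cos(60 deg) = 0.5000, sin(60 deg) = 0.8660
  joint[2] = (3.7964, 10.4306) + 7.9 * (0.5000, 0.8660) = (3.7964 + 3.9500, 10.4306 + 6.8416) = (7.7464, 17.2722)
End effector: (7.7464, 17.2722)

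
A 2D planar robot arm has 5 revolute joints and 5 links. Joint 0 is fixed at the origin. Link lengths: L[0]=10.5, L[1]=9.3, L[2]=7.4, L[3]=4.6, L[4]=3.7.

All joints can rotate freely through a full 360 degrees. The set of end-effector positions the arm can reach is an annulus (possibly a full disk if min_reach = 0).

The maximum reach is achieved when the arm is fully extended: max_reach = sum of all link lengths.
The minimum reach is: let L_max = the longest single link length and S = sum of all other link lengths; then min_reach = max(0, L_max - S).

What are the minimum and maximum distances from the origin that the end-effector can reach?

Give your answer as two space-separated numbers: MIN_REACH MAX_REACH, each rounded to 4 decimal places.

Answer: 0.0000 35.5000

Derivation:
Link lengths: [10.5, 9.3, 7.4, 4.6, 3.7]
max_reach = 10.5 + 9.3 + 7.4 + 4.6 + 3.7 = 35.5
L_max = max([10.5, 9.3, 7.4, 4.6, 3.7]) = 10.5
S (sum of others) = 35.5 - 10.5 = 25
min_reach = max(0, 10.5 - 25) = max(0, -14.5) = 0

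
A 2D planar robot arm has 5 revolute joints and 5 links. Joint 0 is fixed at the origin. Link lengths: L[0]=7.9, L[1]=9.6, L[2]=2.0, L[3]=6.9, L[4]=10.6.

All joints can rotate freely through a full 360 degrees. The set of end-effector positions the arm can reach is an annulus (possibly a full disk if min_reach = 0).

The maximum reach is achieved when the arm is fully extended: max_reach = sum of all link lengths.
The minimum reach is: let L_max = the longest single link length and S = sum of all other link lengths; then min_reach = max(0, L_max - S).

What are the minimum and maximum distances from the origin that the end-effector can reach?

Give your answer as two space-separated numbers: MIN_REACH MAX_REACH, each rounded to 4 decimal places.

Answer: 0.0000 37.0000

Derivation:
Link lengths: [7.9, 9.6, 2.0, 6.9, 10.6]
max_reach = 7.9 + 9.6 + 2 + 6.9 + 10.6 = 37
L_max = max([7.9, 9.6, 2.0, 6.9, 10.6]) = 10.6
S (sum of others) = 37 - 10.6 = 26.4
min_reach = max(0, 10.6 - 26.4) = max(0, -15.8) = 0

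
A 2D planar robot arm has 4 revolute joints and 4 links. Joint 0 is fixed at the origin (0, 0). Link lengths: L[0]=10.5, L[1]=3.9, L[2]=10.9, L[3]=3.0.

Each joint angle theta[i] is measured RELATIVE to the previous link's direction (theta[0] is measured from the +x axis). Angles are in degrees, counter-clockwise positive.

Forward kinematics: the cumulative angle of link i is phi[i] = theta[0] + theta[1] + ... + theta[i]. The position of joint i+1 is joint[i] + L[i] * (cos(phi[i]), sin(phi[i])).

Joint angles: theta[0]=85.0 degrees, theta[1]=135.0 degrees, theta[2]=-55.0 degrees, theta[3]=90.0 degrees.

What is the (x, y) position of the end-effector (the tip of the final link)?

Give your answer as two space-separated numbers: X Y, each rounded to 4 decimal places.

Answer: -13.3775 7.8765

Derivation:
joint[0] = (0.0000, 0.0000)  (base)
link 0: phi[0] = 85 = 85 deg
  cos(85 deg) = 0.0872, sin(85 deg) = 0.9962
  joint[1] = (0.0000, 0.0000) + 10.5 * (0.0872, 0.9962) = (0.0000 + 0.9151, 0.0000 + 10.4600) = (0.9151, 10.4600)
link 1: phi[1] = 85 + 135 = 220 deg
  cos(220 deg) = -0.7660, sin(220 deg) = -0.6428
  joint[2] = (0.9151, 10.4600) + 3.9 * (-0.7660, -0.6428) = (0.9151 + -2.9876, 10.4600 + -2.5069) = (-2.0724, 7.9532)
link 2: phi[2] = 85 + 135 + -55 = 165 deg
  cos(165 deg) = -0.9659, sin(165 deg) = 0.2588
  joint[3] = (-2.0724, 7.9532) + 10.9 * (-0.9659, 0.2588) = (-2.0724 + -10.5286, 7.9532 + 2.8211) = (-12.6010, 10.7743)
link 3: phi[3] = 85 + 135 + -55 + 90 = 255 deg
  cos(255 deg) = -0.2588, sin(255 deg) = -0.9659
  joint[4] = (-12.6010, 10.7743) + 3 * (-0.2588, -0.9659) = (-12.6010 + -0.7765, 10.7743 + -2.8978) = (-13.3775, 7.8765)
End effector: (-13.3775, 7.8765)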